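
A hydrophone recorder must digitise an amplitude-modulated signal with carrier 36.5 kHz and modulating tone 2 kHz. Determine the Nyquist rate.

AM sidebands sit at fc ± fm = 34.5 kHz and 38.5 kHz.
Highest-frequency component: 38.5 kHz.
Nyquist rate = 2 × 38.5 kHz = 77 kHz.

77 kHz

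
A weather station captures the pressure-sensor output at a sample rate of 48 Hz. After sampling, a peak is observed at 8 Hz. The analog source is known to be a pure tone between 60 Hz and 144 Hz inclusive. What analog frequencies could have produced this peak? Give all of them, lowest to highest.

Frequencies that alias to 8 Hz are k·fs ± 8 Hz for integer k ≥ 0.
k=0: 8 Hz.
k=1: 40 Hz, 56 Hz.
k=2: 88 Hz, 104 Hz.
k=3: 136 Hz, 152 Hz.
k=4: 184 Hz, 200 Hz.
Within [60 Hz, 144 Hz]: 88 Hz, 104 Hz, 136 Hz.

88 Hz, 104 Hz, 136 Hz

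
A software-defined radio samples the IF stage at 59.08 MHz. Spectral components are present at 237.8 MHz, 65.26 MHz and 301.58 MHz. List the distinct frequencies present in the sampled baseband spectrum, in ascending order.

1.48 MHz, 6.18 MHz

fs/2 = 29.54 MHz.
237.8 MHz mod fs = 1.48 MHz.
1.48 MHz ≤ fs/2 = 29.54 MHz, appears at 1.48 MHz.
65.26 MHz mod fs = 6.18 MHz.
6.18 MHz ≤ fs/2 = 29.54 MHz, appears at 6.18 MHz.
301.58 MHz mod fs = 6.18 MHz.
6.18 MHz ≤ fs/2 = 29.54 MHz, appears at 6.18 MHz.
Distinct values: {1.48 MHz, 6.18 MHz}.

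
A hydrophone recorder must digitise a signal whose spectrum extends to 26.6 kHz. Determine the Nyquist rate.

53.2 kHz

Nyquist rate = 2 × 26.6 kHz = 53.2 kHz.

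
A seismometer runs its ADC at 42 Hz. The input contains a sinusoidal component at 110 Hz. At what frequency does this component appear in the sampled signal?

110 Hz mod fs = 26 Hz.
26 Hz > fs/2 = 21 Hz, folds to fs − 26 Hz = 16 Hz.

16 Hz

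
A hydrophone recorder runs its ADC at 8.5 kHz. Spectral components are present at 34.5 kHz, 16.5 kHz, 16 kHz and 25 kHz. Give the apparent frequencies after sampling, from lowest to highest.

0.5 kHz, 1 kHz

fs/2 = 4.25 kHz.
34.5 kHz mod fs = 0.5 kHz.
0.5 kHz ≤ fs/2 = 4.25 kHz, appears at 0.5 kHz.
16.5 kHz mod fs = 8 kHz.
8 kHz > fs/2 = 4.25 kHz, folds to fs − 8 kHz = 0.5 kHz.
16 kHz mod fs = 7.5 kHz.
7.5 kHz > fs/2 = 4.25 kHz, folds to fs − 7.5 kHz = 1 kHz.
25 kHz mod fs = 8 kHz.
8 kHz > fs/2 = 4.25 kHz, folds to fs − 8 kHz = 0.5 kHz.
Distinct values: {0.5 kHz, 1 kHz}.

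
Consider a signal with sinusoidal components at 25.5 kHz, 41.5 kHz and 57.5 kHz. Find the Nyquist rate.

115 kHz

Highest-frequency component: 57.5 kHz.
Nyquist rate = 2 × 57.5 kHz = 115 kHz.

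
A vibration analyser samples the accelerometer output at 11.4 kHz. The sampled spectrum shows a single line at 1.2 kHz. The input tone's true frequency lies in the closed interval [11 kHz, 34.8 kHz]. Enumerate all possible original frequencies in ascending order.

12.6 kHz, 21.6 kHz, 24 kHz, 33 kHz

Frequencies that alias to 1.2 kHz are k·fs ± 1.2 kHz for integer k ≥ 0.
k=0: 1.2 kHz.
k=1: 10.2 kHz, 12.6 kHz.
k=2: 21.6 kHz, 24 kHz.
k=3: 33 kHz, 35.4 kHz.
k=4: 44.4 kHz, 46.8 kHz.
Within [11 kHz, 34.8 kHz]: 12.6 kHz, 21.6 kHz, 24 kHz, 33 kHz.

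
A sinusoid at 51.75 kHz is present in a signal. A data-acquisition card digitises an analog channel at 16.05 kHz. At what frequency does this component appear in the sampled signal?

3.6 kHz

51.75 kHz mod fs = 3.6 kHz.
3.6 kHz ≤ fs/2 = 8.025 kHz, appears at 3.6 kHz.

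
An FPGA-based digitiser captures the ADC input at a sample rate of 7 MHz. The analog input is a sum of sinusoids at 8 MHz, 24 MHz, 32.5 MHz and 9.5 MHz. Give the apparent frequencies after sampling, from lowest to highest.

1 MHz, 2.5 MHz, 3 MHz

fs/2 = 3.5 MHz.
8 MHz mod fs = 1 MHz.
1 MHz ≤ fs/2 = 3.5 MHz, appears at 1 MHz.
24 MHz mod fs = 3 MHz.
3 MHz ≤ fs/2 = 3.5 MHz, appears at 3 MHz.
32.5 MHz mod fs = 4.5 MHz.
4.5 MHz > fs/2 = 3.5 MHz, folds to fs − 4.5 MHz = 2.5 MHz.
9.5 MHz mod fs = 2.5 MHz.
2.5 MHz ≤ fs/2 = 3.5 MHz, appears at 2.5 MHz.
Distinct values: {1 MHz, 2.5 MHz, 3 MHz}.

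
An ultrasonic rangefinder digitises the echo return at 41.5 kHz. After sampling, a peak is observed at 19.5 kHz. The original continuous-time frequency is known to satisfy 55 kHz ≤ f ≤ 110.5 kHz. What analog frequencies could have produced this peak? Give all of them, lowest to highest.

Frequencies that alias to 19.5 kHz are k·fs ± 19.5 kHz for integer k ≥ 0.
k=0: 19.5 kHz.
k=1: 22 kHz, 61 kHz.
k=2: 63.5 kHz, 102.5 kHz.
k=3: 105 kHz, 144 kHz.
k=4: 146.5 kHz, 185.5 kHz.
Within [55 kHz, 110.5 kHz]: 61 kHz, 63.5 kHz, 102.5 kHz, 105 kHz.

61 kHz, 63.5 kHz, 102.5 kHz, 105 kHz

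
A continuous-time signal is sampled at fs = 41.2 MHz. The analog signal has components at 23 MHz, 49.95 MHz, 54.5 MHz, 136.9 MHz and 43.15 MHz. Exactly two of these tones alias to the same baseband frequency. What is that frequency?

fs/2 = 20.6 MHz.
23 MHz > fs/2 = 20.6 MHz, folds to fs − 23 MHz = 18.2 MHz.
49.95 MHz mod fs = 8.75 MHz.
8.75 MHz ≤ fs/2 = 20.6 MHz, appears at 8.75 MHz.
54.5 MHz mod fs = 13.3 MHz.
13.3 MHz ≤ fs/2 = 20.6 MHz, appears at 13.3 MHz.
136.9 MHz mod fs = 13.3 MHz.
13.3 MHz ≤ fs/2 = 20.6 MHz, appears at 13.3 MHz.
43.15 MHz mod fs = 1.95 MHz.
1.95 MHz ≤ fs/2 = 20.6 MHz, appears at 1.95 MHz.
54.5 MHz and 136.9 MHz both map to 13.3 MHz.

13.3 MHz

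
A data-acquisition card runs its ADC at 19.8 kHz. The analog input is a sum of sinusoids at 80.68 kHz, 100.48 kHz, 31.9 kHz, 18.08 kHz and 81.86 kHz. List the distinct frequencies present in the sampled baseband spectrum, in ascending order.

fs/2 = 9.9 kHz.
80.68 kHz mod fs = 1.48 kHz.
1.48 kHz ≤ fs/2 = 9.9 kHz, appears at 1.48 kHz.
100.48 kHz mod fs = 1.48 kHz.
1.48 kHz ≤ fs/2 = 9.9 kHz, appears at 1.48 kHz.
31.9 kHz mod fs = 12.1 kHz.
12.1 kHz > fs/2 = 9.9 kHz, folds to fs − 12.1 kHz = 7.7 kHz.
18.08 kHz > fs/2 = 9.9 kHz, folds to fs − 18.08 kHz = 1.72 kHz.
81.86 kHz mod fs = 2.66 kHz.
2.66 kHz ≤ fs/2 = 9.9 kHz, appears at 2.66 kHz.
Distinct values: {1.48 kHz, 1.72 kHz, 2.66 kHz, 7.7 kHz}.

1.48 kHz, 1.72 kHz, 2.66 kHz, 7.7 kHz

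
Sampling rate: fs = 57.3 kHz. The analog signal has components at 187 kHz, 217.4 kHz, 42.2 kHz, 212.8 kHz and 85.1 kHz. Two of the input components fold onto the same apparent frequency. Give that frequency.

15.1 kHz

fs/2 = 28.65 kHz.
187 kHz mod fs = 15.1 kHz.
15.1 kHz ≤ fs/2 = 28.65 kHz, appears at 15.1 kHz.
217.4 kHz mod fs = 45.5 kHz.
45.5 kHz > fs/2 = 28.65 kHz, folds to fs − 45.5 kHz = 11.8 kHz.
42.2 kHz > fs/2 = 28.65 kHz, folds to fs − 42.2 kHz = 15.1 kHz.
212.8 kHz mod fs = 40.9 kHz.
40.9 kHz > fs/2 = 28.65 kHz, folds to fs − 40.9 kHz = 16.4 kHz.
85.1 kHz mod fs = 27.8 kHz.
27.8 kHz ≤ fs/2 = 28.65 kHz, appears at 27.8 kHz.
42.2 kHz and 187 kHz both map to 15.1 kHz.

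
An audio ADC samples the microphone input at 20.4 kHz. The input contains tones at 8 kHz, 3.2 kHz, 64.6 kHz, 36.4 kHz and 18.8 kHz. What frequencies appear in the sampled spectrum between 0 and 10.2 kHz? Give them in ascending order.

1.6 kHz, 3.2 kHz, 3.4 kHz, 4.4 kHz, 8 kHz

fs/2 = 10.2 kHz.
8 kHz ≤ fs/2 = 10.2 kHz, passes unchanged.
3.2 kHz ≤ fs/2 = 10.2 kHz, passes unchanged.
64.6 kHz mod fs = 3.4 kHz.
3.4 kHz ≤ fs/2 = 10.2 kHz, appears at 3.4 kHz.
36.4 kHz mod fs = 16 kHz.
16 kHz > fs/2 = 10.2 kHz, folds to fs − 16 kHz = 4.4 kHz.
18.8 kHz > fs/2 = 10.2 kHz, folds to fs − 18.8 kHz = 1.6 kHz.
Distinct values: {1.6 kHz, 3.2 kHz, 3.4 kHz, 4.4 kHz, 8 kHz}.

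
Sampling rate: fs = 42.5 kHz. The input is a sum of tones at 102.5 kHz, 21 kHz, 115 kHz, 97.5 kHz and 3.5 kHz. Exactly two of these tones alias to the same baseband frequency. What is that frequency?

12.5 kHz

fs/2 = 21.25 kHz.
102.5 kHz mod fs = 17.5 kHz.
17.5 kHz ≤ fs/2 = 21.25 kHz, appears at 17.5 kHz.
21 kHz ≤ fs/2 = 21.25 kHz, passes unchanged.
115 kHz mod fs = 30 kHz.
30 kHz > fs/2 = 21.25 kHz, folds to fs − 30 kHz = 12.5 kHz.
97.5 kHz mod fs = 12.5 kHz.
12.5 kHz ≤ fs/2 = 21.25 kHz, appears at 12.5 kHz.
3.5 kHz ≤ fs/2 = 21.25 kHz, passes unchanged.
97.5 kHz and 115 kHz both map to 12.5 kHz.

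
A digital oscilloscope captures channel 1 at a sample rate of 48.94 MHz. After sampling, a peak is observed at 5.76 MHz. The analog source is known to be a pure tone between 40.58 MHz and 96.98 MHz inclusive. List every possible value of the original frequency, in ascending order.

43.18 MHz, 54.7 MHz, 92.12 MHz

Frequencies that alias to 5.76 MHz are k·fs ± 5.76 MHz for integer k ≥ 0.
k=0: 5.76 MHz.
k=1: 43.18 MHz, 54.7 MHz.
k=2: 92.12 MHz, 103.64 MHz.
k=3: 141.06 MHz, 152.58 MHz.
Within [40.58 MHz, 96.98 MHz]: 43.18 MHz, 54.7 MHz, 92.12 MHz.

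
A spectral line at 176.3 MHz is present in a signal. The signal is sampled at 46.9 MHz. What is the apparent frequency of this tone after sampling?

176.3 MHz mod fs = 35.6 MHz.
35.6 MHz > fs/2 = 23.45 MHz, folds to fs − 35.6 MHz = 11.3 MHz.

11.3 MHz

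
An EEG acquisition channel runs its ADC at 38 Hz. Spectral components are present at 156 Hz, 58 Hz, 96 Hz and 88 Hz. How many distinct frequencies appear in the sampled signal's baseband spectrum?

fs/2 = 19 Hz.
156 Hz mod fs = 4 Hz.
4 Hz ≤ fs/2 = 19 Hz, appears at 4 Hz.
58 Hz mod fs = 20 Hz.
20 Hz > fs/2 = 19 Hz, folds to fs − 20 Hz = 18 Hz.
96 Hz mod fs = 20 Hz.
20 Hz > fs/2 = 19 Hz, folds to fs − 20 Hz = 18 Hz.
88 Hz mod fs = 12 Hz.
12 Hz ≤ fs/2 = 19 Hz, appears at 12 Hz.
Distinct values: {4 Hz, 12 Hz, 18 Hz} → 3.

3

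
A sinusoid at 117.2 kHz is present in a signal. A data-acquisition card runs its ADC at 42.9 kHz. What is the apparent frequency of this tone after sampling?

117.2 kHz mod fs = 31.4 kHz.
31.4 kHz > fs/2 = 21.45 kHz, folds to fs − 31.4 kHz = 11.5 kHz.

11.5 kHz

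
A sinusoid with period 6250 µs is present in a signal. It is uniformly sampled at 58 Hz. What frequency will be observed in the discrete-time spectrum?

14 Hz

T = 6250 µs → f = 1/T = 160 Hz.
160 Hz mod fs = 44 Hz.
44 Hz > fs/2 = 29 Hz, folds to fs − 44 Hz = 14 Hz.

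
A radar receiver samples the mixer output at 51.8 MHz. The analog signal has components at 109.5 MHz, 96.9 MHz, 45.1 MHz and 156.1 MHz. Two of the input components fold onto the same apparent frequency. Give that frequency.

6.7 MHz

fs/2 = 25.9 MHz.
109.5 MHz mod fs = 5.9 MHz.
5.9 MHz ≤ fs/2 = 25.9 MHz, appears at 5.9 MHz.
96.9 MHz mod fs = 45.1 MHz.
45.1 MHz > fs/2 = 25.9 MHz, folds to fs − 45.1 MHz = 6.7 MHz.
45.1 MHz > fs/2 = 25.9 MHz, folds to fs − 45.1 MHz = 6.7 MHz.
156.1 MHz mod fs = 0.7 MHz.
0.7 MHz ≤ fs/2 = 25.9 MHz, appears at 0.7 MHz.
45.1 MHz and 96.9 MHz both map to 6.7 MHz.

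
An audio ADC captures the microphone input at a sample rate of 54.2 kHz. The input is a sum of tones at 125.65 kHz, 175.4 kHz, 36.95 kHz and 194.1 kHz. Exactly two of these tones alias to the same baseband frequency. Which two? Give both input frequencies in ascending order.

fs/2 = 27.1 kHz.
125.65 kHz mod fs = 17.25 kHz.
17.25 kHz ≤ fs/2 = 27.1 kHz, appears at 17.25 kHz.
175.4 kHz mod fs = 12.8 kHz.
12.8 kHz ≤ fs/2 = 27.1 kHz, appears at 12.8 kHz.
36.95 kHz > fs/2 = 27.1 kHz, folds to fs − 36.95 kHz = 17.25 kHz.
194.1 kHz mod fs = 31.5 kHz.
31.5 kHz > fs/2 = 27.1 kHz, folds to fs − 31.5 kHz = 22.7 kHz.
36.95 kHz and 125.65 kHz both map to 17.25 kHz.

36.95 kHz, 125.65 kHz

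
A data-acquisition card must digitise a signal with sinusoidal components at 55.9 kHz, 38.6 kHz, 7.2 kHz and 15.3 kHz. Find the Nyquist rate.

Highest-frequency component: 55.9 kHz.
Nyquist rate = 2 × 55.9 kHz = 111.8 kHz.

111.8 kHz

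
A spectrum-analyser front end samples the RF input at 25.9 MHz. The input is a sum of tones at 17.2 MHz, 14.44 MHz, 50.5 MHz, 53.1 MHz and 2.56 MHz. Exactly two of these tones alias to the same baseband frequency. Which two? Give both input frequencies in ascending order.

50.5 MHz, 53.1 MHz

fs/2 = 12.95 MHz.
17.2 MHz > fs/2 = 12.95 MHz, folds to fs − 17.2 MHz = 8.7 MHz.
14.44 MHz > fs/2 = 12.95 MHz, folds to fs − 14.44 MHz = 11.46 MHz.
50.5 MHz mod fs = 24.6 MHz.
24.6 MHz > fs/2 = 12.95 MHz, folds to fs − 24.6 MHz = 1.3 MHz.
53.1 MHz mod fs = 1.3 MHz.
1.3 MHz ≤ fs/2 = 12.95 MHz, appears at 1.3 MHz.
2.56 MHz ≤ fs/2 = 12.95 MHz, passes unchanged.
50.5 MHz and 53.1 MHz both map to 1.3 MHz.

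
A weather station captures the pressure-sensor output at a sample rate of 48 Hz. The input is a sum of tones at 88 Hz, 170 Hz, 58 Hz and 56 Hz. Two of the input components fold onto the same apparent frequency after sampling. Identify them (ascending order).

56 Hz, 88 Hz

fs/2 = 24 Hz.
88 Hz mod fs = 40 Hz.
40 Hz > fs/2 = 24 Hz, folds to fs − 40 Hz = 8 Hz.
170 Hz mod fs = 26 Hz.
26 Hz > fs/2 = 24 Hz, folds to fs − 26 Hz = 22 Hz.
58 Hz mod fs = 10 Hz.
10 Hz ≤ fs/2 = 24 Hz, appears at 10 Hz.
56 Hz mod fs = 8 Hz.
8 Hz ≤ fs/2 = 24 Hz, appears at 8 Hz.
56 Hz and 88 Hz both map to 8 Hz.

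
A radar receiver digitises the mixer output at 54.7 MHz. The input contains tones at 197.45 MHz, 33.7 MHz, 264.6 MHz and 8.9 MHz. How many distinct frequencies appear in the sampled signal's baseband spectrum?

fs/2 = 27.35 MHz.
197.45 MHz mod fs = 33.35 MHz.
33.35 MHz > fs/2 = 27.35 MHz, folds to fs − 33.35 MHz = 21.35 MHz.
33.7 MHz > fs/2 = 27.35 MHz, folds to fs − 33.7 MHz = 21 MHz.
264.6 MHz mod fs = 45.8 MHz.
45.8 MHz > fs/2 = 27.35 MHz, folds to fs − 45.8 MHz = 8.9 MHz.
8.9 MHz ≤ fs/2 = 27.35 MHz, passes unchanged.
Distinct values: {8.9 MHz, 21 MHz, 21.35 MHz} → 3.

3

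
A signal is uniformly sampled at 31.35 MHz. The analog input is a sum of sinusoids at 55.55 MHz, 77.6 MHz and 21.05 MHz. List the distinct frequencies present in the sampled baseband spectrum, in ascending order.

fs/2 = 15.675 MHz.
55.55 MHz mod fs = 24.2 MHz.
24.2 MHz > fs/2 = 15.675 MHz, folds to fs − 24.2 MHz = 7.15 MHz.
77.6 MHz mod fs = 14.9 MHz.
14.9 MHz ≤ fs/2 = 15.675 MHz, appears at 14.9 MHz.
21.05 MHz > fs/2 = 15.675 MHz, folds to fs − 21.05 MHz = 10.3 MHz.
Distinct values: {7.15 MHz, 10.3 MHz, 14.9 MHz}.

7.15 MHz, 10.3 MHz, 14.9 MHz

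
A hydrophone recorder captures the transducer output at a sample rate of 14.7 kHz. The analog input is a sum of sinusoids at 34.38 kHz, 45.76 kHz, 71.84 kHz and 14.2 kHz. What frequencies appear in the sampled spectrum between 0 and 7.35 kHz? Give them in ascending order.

fs/2 = 7.35 kHz.
34.38 kHz mod fs = 4.98 kHz.
4.98 kHz ≤ fs/2 = 7.35 kHz, appears at 4.98 kHz.
45.76 kHz mod fs = 1.66 kHz.
1.66 kHz ≤ fs/2 = 7.35 kHz, appears at 1.66 kHz.
71.84 kHz mod fs = 13.04 kHz.
13.04 kHz > fs/2 = 7.35 kHz, folds to fs − 13.04 kHz = 1.66 kHz.
14.2 kHz > fs/2 = 7.35 kHz, folds to fs − 14.2 kHz = 0.5 kHz.
Distinct values: {0.5 kHz, 1.66 kHz, 4.98 kHz}.

0.5 kHz, 1.66 kHz, 4.98 kHz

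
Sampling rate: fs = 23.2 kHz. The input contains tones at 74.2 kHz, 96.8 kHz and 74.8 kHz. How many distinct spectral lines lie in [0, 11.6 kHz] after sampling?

3

fs/2 = 11.6 kHz.
74.2 kHz mod fs = 4.6 kHz.
4.6 kHz ≤ fs/2 = 11.6 kHz, appears at 4.6 kHz.
96.8 kHz mod fs = 4 kHz.
4 kHz ≤ fs/2 = 11.6 kHz, appears at 4 kHz.
74.8 kHz mod fs = 5.2 kHz.
5.2 kHz ≤ fs/2 = 11.6 kHz, appears at 5.2 kHz.
Distinct values: {4 kHz, 4.6 kHz, 5.2 kHz} → 3.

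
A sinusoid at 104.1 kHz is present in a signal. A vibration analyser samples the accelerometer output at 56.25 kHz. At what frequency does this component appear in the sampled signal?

104.1 kHz mod fs = 47.85 kHz.
47.85 kHz > fs/2 = 28.125 kHz, folds to fs − 47.85 kHz = 8.4 kHz.

8.4 kHz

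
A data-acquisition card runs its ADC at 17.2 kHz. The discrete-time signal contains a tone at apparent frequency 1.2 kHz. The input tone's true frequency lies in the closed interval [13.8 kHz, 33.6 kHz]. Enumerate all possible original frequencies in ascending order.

16 kHz, 18.4 kHz, 33.2 kHz

Frequencies that alias to 1.2 kHz are k·fs ± 1.2 kHz for integer k ≥ 0.
k=0: 1.2 kHz.
k=1: 16 kHz, 18.4 kHz.
k=2: 33.2 kHz, 35.6 kHz.
k=3: 50.4 kHz, 52.8 kHz.
Within [13.8 kHz, 33.6 kHz]: 16 kHz, 18.4 kHz, 33.2 kHz.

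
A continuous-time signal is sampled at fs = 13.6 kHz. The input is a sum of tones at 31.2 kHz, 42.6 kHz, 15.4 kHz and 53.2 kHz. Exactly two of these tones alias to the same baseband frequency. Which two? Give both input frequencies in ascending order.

fs/2 = 6.8 kHz.
31.2 kHz mod fs = 4 kHz.
4 kHz ≤ fs/2 = 6.8 kHz, appears at 4 kHz.
42.6 kHz mod fs = 1.8 kHz.
1.8 kHz ≤ fs/2 = 6.8 kHz, appears at 1.8 kHz.
15.4 kHz mod fs = 1.8 kHz.
1.8 kHz ≤ fs/2 = 6.8 kHz, appears at 1.8 kHz.
53.2 kHz mod fs = 12.4 kHz.
12.4 kHz > fs/2 = 6.8 kHz, folds to fs − 12.4 kHz = 1.2 kHz.
15.4 kHz and 42.6 kHz both map to 1.8 kHz.

15.4 kHz, 42.6 kHz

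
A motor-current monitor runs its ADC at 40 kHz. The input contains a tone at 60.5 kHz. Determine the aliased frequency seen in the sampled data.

19.5 kHz

60.5 kHz mod fs = 20.5 kHz.
20.5 kHz > fs/2 = 20 kHz, folds to fs − 20.5 kHz = 19.5 kHz.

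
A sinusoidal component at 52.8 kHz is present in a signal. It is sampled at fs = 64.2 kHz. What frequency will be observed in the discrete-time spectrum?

11.4 kHz

52.8 kHz > fs/2 = 32.1 kHz, folds to fs − 52.8 kHz = 11.4 kHz.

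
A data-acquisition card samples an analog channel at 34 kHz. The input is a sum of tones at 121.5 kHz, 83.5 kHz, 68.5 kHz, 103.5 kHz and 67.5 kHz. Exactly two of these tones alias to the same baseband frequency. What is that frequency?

fs/2 = 17 kHz.
121.5 kHz mod fs = 19.5 kHz.
19.5 kHz > fs/2 = 17 kHz, folds to fs − 19.5 kHz = 14.5 kHz.
83.5 kHz mod fs = 15.5 kHz.
15.5 kHz ≤ fs/2 = 17 kHz, appears at 15.5 kHz.
68.5 kHz mod fs = 0.5 kHz.
0.5 kHz ≤ fs/2 = 17 kHz, appears at 0.5 kHz.
103.5 kHz mod fs = 1.5 kHz.
1.5 kHz ≤ fs/2 = 17 kHz, appears at 1.5 kHz.
67.5 kHz mod fs = 33.5 kHz.
33.5 kHz > fs/2 = 17 kHz, folds to fs − 33.5 kHz = 0.5 kHz.
67.5 kHz and 68.5 kHz both map to 0.5 kHz.

0.5 kHz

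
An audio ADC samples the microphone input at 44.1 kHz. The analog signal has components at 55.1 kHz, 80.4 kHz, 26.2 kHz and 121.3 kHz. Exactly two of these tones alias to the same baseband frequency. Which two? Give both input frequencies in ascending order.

fs/2 = 22.05 kHz.
55.1 kHz mod fs = 11 kHz.
11 kHz ≤ fs/2 = 22.05 kHz, appears at 11 kHz.
80.4 kHz mod fs = 36.3 kHz.
36.3 kHz > fs/2 = 22.05 kHz, folds to fs − 36.3 kHz = 7.8 kHz.
26.2 kHz > fs/2 = 22.05 kHz, folds to fs − 26.2 kHz = 17.9 kHz.
121.3 kHz mod fs = 33.1 kHz.
33.1 kHz > fs/2 = 22.05 kHz, folds to fs − 33.1 kHz = 11 kHz.
55.1 kHz and 121.3 kHz both map to 11 kHz.

55.1 kHz, 121.3 kHz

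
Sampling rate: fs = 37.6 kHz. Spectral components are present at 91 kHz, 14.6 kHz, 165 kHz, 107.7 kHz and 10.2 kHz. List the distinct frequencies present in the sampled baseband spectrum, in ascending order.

5.1 kHz, 10.2 kHz, 14.6 kHz, 15.8 kHz

fs/2 = 18.8 kHz.
91 kHz mod fs = 15.8 kHz.
15.8 kHz ≤ fs/2 = 18.8 kHz, appears at 15.8 kHz.
14.6 kHz ≤ fs/2 = 18.8 kHz, passes unchanged.
165 kHz mod fs = 14.6 kHz.
14.6 kHz ≤ fs/2 = 18.8 kHz, appears at 14.6 kHz.
107.7 kHz mod fs = 32.5 kHz.
32.5 kHz > fs/2 = 18.8 kHz, folds to fs − 32.5 kHz = 5.1 kHz.
10.2 kHz ≤ fs/2 = 18.8 kHz, passes unchanged.
Distinct values: {5.1 kHz, 10.2 kHz, 14.6 kHz, 15.8 kHz}.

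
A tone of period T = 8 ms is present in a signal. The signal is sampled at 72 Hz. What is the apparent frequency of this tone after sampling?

19 Hz

T = 8 ms → f = 1/T = 125 Hz.
125 Hz mod fs = 53 Hz.
53 Hz > fs/2 = 36 Hz, folds to fs − 53 Hz = 19 Hz.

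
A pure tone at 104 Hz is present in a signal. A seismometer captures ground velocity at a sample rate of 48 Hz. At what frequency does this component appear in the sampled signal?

104 Hz mod fs = 8 Hz.
8 Hz ≤ fs/2 = 24 Hz, appears at 8 Hz.

8 Hz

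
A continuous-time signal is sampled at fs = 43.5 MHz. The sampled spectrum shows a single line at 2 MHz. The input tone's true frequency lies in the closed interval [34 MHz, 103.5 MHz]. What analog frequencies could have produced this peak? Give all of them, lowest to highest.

41.5 MHz, 45.5 MHz, 85 MHz, 89 MHz

Frequencies that alias to 2 MHz are k·fs ± 2 MHz for integer k ≥ 0.
k=0: 2 MHz.
k=1: 41.5 MHz, 45.5 MHz.
k=2: 85 MHz, 89 MHz.
k=3: 128.5 MHz, 132.5 MHz.
Within [34 MHz, 103.5 MHz]: 41.5 MHz, 45.5 MHz, 85 MHz, 89 MHz.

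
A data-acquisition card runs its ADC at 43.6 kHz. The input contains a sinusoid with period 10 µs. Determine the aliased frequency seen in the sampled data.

T = 10 µs → f = 1/T = 100 kHz.
100 kHz mod fs = 12.8 kHz.
12.8 kHz ≤ fs/2 = 21.8 kHz, appears at 12.8 kHz.

12.8 kHz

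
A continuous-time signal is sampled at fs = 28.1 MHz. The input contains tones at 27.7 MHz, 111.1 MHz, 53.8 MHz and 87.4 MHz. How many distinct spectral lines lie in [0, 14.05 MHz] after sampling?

4

fs/2 = 14.05 MHz.
27.7 MHz > fs/2 = 14.05 MHz, folds to fs − 27.7 MHz = 0.4 MHz.
111.1 MHz mod fs = 26.8 MHz.
26.8 MHz > fs/2 = 14.05 MHz, folds to fs − 26.8 MHz = 1.3 MHz.
53.8 MHz mod fs = 25.7 MHz.
25.7 MHz > fs/2 = 14.05 MHz, folds to fs − 25.7 MHz = 2.4 MHz.
87.4 MHz mod fs = 3.1 MHz.
3.1 MHz ≤ fs/2 = 14.05 MHz, appears at 3.1 MHz.
Distinct values: {0.4 MHz, 1.3 MHz, 2.4 MHz, 3.1 MHz} → 4.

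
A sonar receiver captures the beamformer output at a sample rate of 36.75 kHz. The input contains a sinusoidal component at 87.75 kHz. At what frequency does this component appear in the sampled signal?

14.25 kHz

87.75 kHz mod fs = 14.25 kHz.
14.25 kHz ≤ fs/2 = 18.375 kHz, appears at 14.25 kHz.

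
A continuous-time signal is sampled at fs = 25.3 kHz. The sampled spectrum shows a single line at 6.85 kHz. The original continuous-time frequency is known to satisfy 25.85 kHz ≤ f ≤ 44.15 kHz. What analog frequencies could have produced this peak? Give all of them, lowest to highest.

32.15 kHz, 43.75 kHz

Frequencies that alias to 6.85 kHz are k·fs ± 6.85 kHz for integer k ≥ 0.
k=0: 6.85 kHz.
k=1: 18.45 kHz, 32.15 kHz.
k=2: 43.75 kHz, 57.45 kHz.
k=3: 69.05 kHz, 82.75 kHz.
Within [25.85 kHz, 44.15 kHz]: 32.15 kHz, 43.75 kHz.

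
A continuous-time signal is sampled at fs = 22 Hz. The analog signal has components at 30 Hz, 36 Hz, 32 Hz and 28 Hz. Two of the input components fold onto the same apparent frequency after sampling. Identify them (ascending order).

fs/2 = 11 Hz.
30 Hz mod fs = 8 Hz.
8 Hz ≤ fs/2 = 11 Hz, appears at 8 Hz.
36 Hz mod fs = 14 Hz.
14 Hz > fs/2 = 11 Hz, folds to fs − 14 Hz = 8 Hz.
32 Hz mod fs = 10 Hz.
10 Hz ≤ fs/2 = 11 Hz, appears at 10 Hz.
28 Hz mod fs = 6 Hz.
6 Hz ≤ fs/2 = 11 Hz, appears at 6 Hz.
30 Hz and 36 Hz both map to 8 Hz.

30 Hz, 36 Hz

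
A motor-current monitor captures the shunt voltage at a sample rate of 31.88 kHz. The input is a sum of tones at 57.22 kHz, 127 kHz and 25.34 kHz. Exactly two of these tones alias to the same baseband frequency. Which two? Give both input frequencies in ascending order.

fs/2 = 15.94 kHz.
57.22 kHz mod fs = 25.34 kHz.
25.34 kHz > fs/2 = 15.94 kHz, folds to fs − 25.34 kHz = 6.54 kHz.
127 kHz mod fs = 31.36 kHz.
31.36 kHz > fs/2 = 15.94 kHz, folds to fs − 31.36 kHz = 0.52 kHz.
25.34 kHz > fs/2 = 15.94 kHz, folds to fs − 25.34 kHz = 6.54 kHz.
25.34 kHz and 57.22 kHz both map to 6.54 kHz.

25.34 kHz, 57.22 kHz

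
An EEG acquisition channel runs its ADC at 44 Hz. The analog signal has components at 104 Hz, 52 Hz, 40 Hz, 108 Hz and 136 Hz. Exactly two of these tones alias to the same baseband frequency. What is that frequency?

fs/2 = 22 Hz.
104 Hz mod fs = 16 Hz.
16 Hz ≤ fs/2 = 22 Hz, appears at 16 Hz.
52 Hz mod fs = 8 Hz.
8 Hz ≤ fs/2 = 22 Hz, appears at 8 Hz.
40 Hz > fs/2 = 22 Hz, folds to fs − 40 Hz = 4 Hz.
108 Hz mod fs = 20 Hz.
20 Hz ≤ fs/2 = 22 Hz, appears at 20 Hz.
136 Hz mod fs = 4 Hz.
4 Hz ≤ fs/2 = 22 Hz, appears at 4 Hz.
40 Hz and 136 Hz both map to 4 Hz.

4 Hz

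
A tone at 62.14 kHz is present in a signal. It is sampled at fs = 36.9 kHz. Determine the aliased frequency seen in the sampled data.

11.66 kHz

62.14 kHz mod fs = 25.24 kHz.
25.24 kHz > fs/2 = 18.45 kHz, folds to fs − 25.24 kHz = 11.66 kHz.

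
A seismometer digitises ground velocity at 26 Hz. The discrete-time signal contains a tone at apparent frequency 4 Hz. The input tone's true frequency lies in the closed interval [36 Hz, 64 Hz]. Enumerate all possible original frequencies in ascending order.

48 Hz, 56 Hz

Frequencies that alias to 4 Hz are k·fs ± 4 Hz for integer k ≥ 0.
k=0: 4 Hz.
k=1: 22 Hz, 30 Hz.
k=2: 48 Hz, 56 Hz.
k=3: 74 Hz, 82 Hz.
Within [36 Hz, 64 Hz]: 48 Hz, 56 Hz.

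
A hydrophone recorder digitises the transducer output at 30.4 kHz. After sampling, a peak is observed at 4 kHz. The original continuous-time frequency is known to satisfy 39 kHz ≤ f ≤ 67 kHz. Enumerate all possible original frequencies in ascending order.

Frequencies that alias to 4 kHz are k·fs ± 4 kHz for integer k ≥ 0.
k=0: 4 kHz.
k=1: 26.4 kHz, 34.4 kHz.
k=2: 56.8 kHz, 64.8 kHz.
k=3: 87.2 kHz, 95.2 kHz.
Within [39 kHz, 67 kHz]: 56.8 kHz, 64.8 kHz.

56.8 kHz, 64.8 kHz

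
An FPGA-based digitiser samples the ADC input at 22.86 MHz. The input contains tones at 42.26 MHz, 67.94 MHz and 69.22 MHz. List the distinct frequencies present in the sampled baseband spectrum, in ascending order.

fs/2 = 11.43 MHz.
42.26 MHz mod fs = 19.4 MHz.
19.4 MHz > fs/2 = 11.43 MHz, folds to fs − 19.4 MHz = 3.46 MHz.
67.94 MHz mod fs = 22.22 MHz.
22.22 MHz > fs/2 = 11.43 MHz, folds to fs − 22.22 MHz = 0.64 MHz.
69.22 MHz mod fs = 0.64 MHz.
0.64 MHz ≤ fs/2 = 11.43 MHz, appears at 0.64 MHz.
Distinct values: {0.64 MHz, 3.46 MHz}.

0.64 MHz, 3.46 MHz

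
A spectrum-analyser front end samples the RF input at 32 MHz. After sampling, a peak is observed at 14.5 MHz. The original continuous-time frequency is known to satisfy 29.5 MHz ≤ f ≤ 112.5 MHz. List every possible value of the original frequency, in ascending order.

46.5 MHz, 49.5 MHz, 78.5 MHz, 81.5 MHz, 110.5 MHz

Frequencies that alias to 14.5 MHz are k·fs ± 14.5 MHz for integer k ≥ 0.
k=0: 14.5 MHz.
k=1: 17.5 MHz, 46.5 MHz.
k=2: 49.5 MHz, 78.5 MHz.
k=3: 81.5 MHz, 110.5 MHz.
k=4: 113.5 MHz, 142.5 MHz.
Within [29.5 MHz, 112.5 MHz]: 46.5 MHz, 49.5 MHz, 78.5 MHz, 81.5 MHz, 110.5 MHz.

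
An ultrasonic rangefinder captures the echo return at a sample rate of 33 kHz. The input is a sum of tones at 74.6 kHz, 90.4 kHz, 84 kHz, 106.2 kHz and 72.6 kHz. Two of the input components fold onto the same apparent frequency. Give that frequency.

fs/2 = 16.5 kHz.
74.6 kHz mod fs = 8.6 kHz.
8.6 kHz ≤ fs/2 = 16.5 kHz, appears at 8.6 kHz.
90.4 kHz mod fs = 24.4 kHz.
24.4 kHz > fs/2 = 16.5 kHz, folds to fs − 24.4 kHz = 8.6 kHz.
84 kHz mod fs = 18 kHz.
18 kHz > fs/2 = 16.5 kHz, folds to fs − 18 kHz = 15 kHz.
106.2 kHz mod fs = 7.2 kHz.
7.2 kHz ≤ fs/2 = 16.5 kHz, appears at 7.2 kHz.
72.6 kHz mod fs = 6.6 kHz.
6.6 kHz ≤ fs/2 = 16.5 kHz, appears at 6.6 kHz.
74.6 kHz and 90.4 kHz both map to 8.6 kHz.

8.6 kHz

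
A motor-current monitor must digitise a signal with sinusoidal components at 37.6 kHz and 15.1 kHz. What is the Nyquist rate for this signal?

75.2 kHz

Highest-frequency component: 37.6 kHz.
Nyquist rate = 2 × 37.6 kHz = 75.2 kHz.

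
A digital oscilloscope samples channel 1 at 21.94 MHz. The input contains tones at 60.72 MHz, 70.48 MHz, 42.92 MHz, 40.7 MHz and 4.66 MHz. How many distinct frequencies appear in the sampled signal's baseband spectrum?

fs/2 = 10.97 MHz.
60.72 MHz mod fs = 16.84 MHz.
16.84 MHz > fs/2 = 10.97 MHz, folds to fs − 16.84 MHz = 5.1 MHz.
70.48 MHz mod fs = 4.66 MHz.
4.66 MHz ≤ fs/2 = 10.97 MHz, appears at 4.66 MHz.
42.92 MHz mod fs = 20.98 MHz.
20.98 MHz > fs/2 = 10.97 MHz, folds to fs − 20.98 MHz = 0.96 MHz.
40.7 MHz mod fs = 18.76 MHz.
18.76 MHz > fs/2 = 10.97 MHz, folds to fs − 18.76 MHz = 3.18 MHz.
4.66 MHz ≤ fs/2 = 10.97 MHz, passes unchanged.
Distinct values: {0.96 MHz, 3.18 MHz, 4.66 MHz, 5.1 MHz} → 4.

4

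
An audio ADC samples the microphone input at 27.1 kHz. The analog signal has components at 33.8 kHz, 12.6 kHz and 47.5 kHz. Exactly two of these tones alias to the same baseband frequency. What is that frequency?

fs/2 = 13.55 kHz.
33.8 kHz mod fs = 6.7 kHz.
6.7 kHz ≤ fs/2 = 13.55 kHz, appears at 6.7 kHz.
12.6 kHz ≤ fs/2 = 13.55 kHz, passes unchanged.
47.5 kHz mod fs = 20.4 kHz.
20.4 kHz > fs/2 = 13.55 kHz, folds to fs − 20.4 kHz = 6.7 kHz.
33.8 kHz and 47.5 kHz both map to 6.7 kHz.

6.7 kHz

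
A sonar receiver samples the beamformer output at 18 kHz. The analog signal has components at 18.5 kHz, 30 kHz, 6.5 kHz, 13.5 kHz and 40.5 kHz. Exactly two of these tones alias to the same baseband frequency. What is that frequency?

4.5 kHz

fs/2 = 9 kHz.
18.5 kHz mod fs = 0.5 kHz.
0.5 kHz ≤ fs/2 = 9 kHz, appears at 0.5 kHz.
30 kHz mod fs = 12 kHz.
12 kHz > fs/2 = 9 kHz, folds to fs − 12 kHz = 6 kHz.
6.5 kHz ≤ fs/2 = 9 kHz, passes unchanged.
13.5 kHz > fs/2 = 9 kHz, folds to fs − 13.5 kHz = 4.5 kHz.
40.5 kHz mod fs = 4.5 kHz.
4.5 kHz ≤ fs/2 = 9 kHz, appears at 4.5 kHz.
13.5 kHz and 40.5 kHz both map to 4.5 kHz.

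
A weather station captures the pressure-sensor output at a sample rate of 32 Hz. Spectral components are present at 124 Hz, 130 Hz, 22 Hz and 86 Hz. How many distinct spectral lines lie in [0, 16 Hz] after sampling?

fs/2 = 16 Hz.
124 Hz mod fs = 28 Hz.
28 Hz > fs/2 = 16 Hz, folds to fs − 28 Hz = 4 Hz.
130 Hz mod fs = 2 Hz.
2 Hz ≤ fs/2 = 16 Hz, appears at 2 Hz.
22 Hz > fs/2 = 16 Hz, folds to fs − 22 Hz = 10 Hz.
86 Hz mod fs = 22 Hz.
22 Hz > fs/2 = 16 Hz, folds to fs − 22 Hz = 10 Hz.
Distinct values: {2 Hz, 4 Hz, 10 Hz} → 3.

3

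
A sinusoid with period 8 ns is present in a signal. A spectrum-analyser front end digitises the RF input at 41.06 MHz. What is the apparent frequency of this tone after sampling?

T = 8 ns → f = 1/T = 125 MHz.
125 MHz mod fs = 1.82 MHz.
1.82 MHz ≤ fs/2 = 20.53 MHz, appears at 1.82 MHz.

1.82 MHz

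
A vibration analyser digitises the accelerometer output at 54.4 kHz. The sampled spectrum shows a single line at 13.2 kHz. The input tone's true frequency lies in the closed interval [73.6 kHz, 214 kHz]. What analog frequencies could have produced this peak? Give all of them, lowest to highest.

95.6 kHz, 122 kHz, 150 kHz, 176.4 kHz, 204.4 kHz

Frequencies that alias to 13.2 kHz are k·fs ± 13.2 kHz for integer k ≥ 0.
k=0: 13.2 kHz.
k=1: 41.2 kHz, 67.6 kHz.
k=2: 95.6 kHz, 122 kHz.
k=3: 150 kHz, 176.4 kHz.
k=4: 204.4 kHz, 230.8 kHz.
k=5: 258.8 kHz, 285.2 kHz.
Within [73.6 kHz, 214 kHz]: 95.6 kHz, 122 kHz, 150 kHz, 176.4 kHz, 204.4 kHz.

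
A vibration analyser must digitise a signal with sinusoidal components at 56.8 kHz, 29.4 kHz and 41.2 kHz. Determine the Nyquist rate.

113.6 kHz

Highest-frequency component: 56.8 kHz.
Nyquist rate = 2 × 56.8 kHz = 113.6 kHz.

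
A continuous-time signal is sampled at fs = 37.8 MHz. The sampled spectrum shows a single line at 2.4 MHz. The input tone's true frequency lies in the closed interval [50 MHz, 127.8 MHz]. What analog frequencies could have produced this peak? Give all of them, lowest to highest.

Frequencies that alias to 2.4 MHz are k·fs ± 2.4 MHz for integer k ≥ 0.
k=0: 2.4 MHz.
k=1: 35.4 MHz, 40.2 MHz.
k=2: 73.2 MHz, 78 MHz.
k=3: 111 MHz, 115.8 MHz.
k=4: 148.8 MHz, 153.6 MHz.
Within [50 MHz, 127.8 MHz]: 73.2 MHz, 78 MHz, 111 MHz, 115.8 MHz.

73.2 MHz, 78 MHz, 111 MHz, 115.8 MHz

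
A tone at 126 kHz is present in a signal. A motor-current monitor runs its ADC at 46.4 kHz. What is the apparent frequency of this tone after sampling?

126 kHz mod fs = 33.2 kHz.
33.2 kHz > fs/2 = 23.2 kHz, folds to fs − 33.2 kHz = 13.2 kHz.

13.2 kHz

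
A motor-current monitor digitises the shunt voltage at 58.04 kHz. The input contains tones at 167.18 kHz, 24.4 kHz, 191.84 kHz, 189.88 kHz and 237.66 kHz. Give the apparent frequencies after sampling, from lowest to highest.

5.5 kHz, 6.94 kHz, 15.76 kHz, 17.72 kHz, 24.4 kHz

fs/2 = 29.02 kHz.
167.18 kHz mod fs = 51.1 kHz.
51.1 kHz > fs/2 = 29.02 kHz, folds to fs − 51.1 kHz = 6.94 kHz.
24.4 kHz ≤ fs/2 = 29.02 kHz, passes unchanged.
191.84 kHz mod fs = 17.72 kHz.
17.72 kHz ≤ fs/2 = 29.02 kHz, appears at 17.72 kHz.
189.88 kHz mod fs = 15.76 kHz.
15.76 kHz ≤ fs/2 = 29.02 kHz, appears at 15.76 kHz.
237.66 kHz mod fs = 5.5 kHz.
5.5 kHz ≤ fs/2 = 29.02 kHz, appears at 5.5 kHz.
Distinct values: {5.5 kHz, 6.94 kHz, 15.76 kHz, 17.72 kHz, 24.4 kHz}.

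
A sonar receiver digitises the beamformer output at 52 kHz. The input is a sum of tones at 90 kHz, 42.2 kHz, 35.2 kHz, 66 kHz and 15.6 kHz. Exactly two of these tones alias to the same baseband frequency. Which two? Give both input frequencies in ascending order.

fs/2 = 26 kHz.
90 kHz mod fs = 38 kHz.
38 kHz > fs/2 = 26 kHz, folds to fs − 38 kHz = 14 kHz.
42.2 kHz > fs/2 = 26 kHz, folds to fs − 42.2 kHz = 9.8 kHz.
35.2 kHz > fs/2 = 26 kHz, folds to fs − 35.2 kHz = 16.8 kHz.
66 kHz mod fs = 14 kHz.
14 kHz ≤ fs/2 = 26 kHz, appears at 14 kHz.
15.6 kHz ≤ fs/2 = 26 kHz, passes unchanged.
66 kHz and 90 kHz both map to 14 kHz.

66 kHz, 90 kHz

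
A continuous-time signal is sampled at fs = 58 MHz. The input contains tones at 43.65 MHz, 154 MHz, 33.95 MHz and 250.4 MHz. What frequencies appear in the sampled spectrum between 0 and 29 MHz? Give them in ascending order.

14.35 MHz, 18.4 MHz, 20 MHz, 24.05 MHz

fs/2 = 29 MHz.
43.65 MHz > fs/2 = 29 MHz, folds to fs − 43.65 MHz = 14.35 MHz.
154 MHz mod fs = 38 MHz.
38 MHz > fs/2 = 29 MHz, folds to fs − 38 MHz = 20 MHz.
33.95 MHz > fs/2 = 29 MHz, folds to fs − 33.95 MHz = 24.05 MHz.
250.4 MHz mod fs = 18.4 MHz.
18.4 MHz ≤ fs/2 = 29 MHz, appears at 18.4 MHz.
Distinct values: {14.35 MHz, 18.4 MHz, 20 MHz, 24.05 MHz}.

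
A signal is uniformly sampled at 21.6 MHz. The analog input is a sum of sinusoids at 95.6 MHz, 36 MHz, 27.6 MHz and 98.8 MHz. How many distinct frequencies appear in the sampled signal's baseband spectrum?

3

fs/2 = 10.8 MHz.
95.6 MHz mod fs = 9.2 MHz.
9.2 MHz ≤ fs/2 = 10.8 MHz, appears at 9.2 MHz.
36 MHz mod fs = 14.4 MHz.
14.4 MHz > fs/2 = 10.8 MHz, folds to fs − 14.4 MHz = 7.2 MHz.
27.6 MHz mod fs = 6 MHz.
6 MHz ≤ fs/2 = 10.8 MHz, appears at 6 MHz.
98.8 MHz mod fs = 12.4 MHz.
12.4 MHz > fs/2 = 10.8 MHz, folds to fs − 12.4 MHz = 9.2 MHz.
Distinct values: {6 MHz, 7.2 MHz, 9.2 MHz} → 3.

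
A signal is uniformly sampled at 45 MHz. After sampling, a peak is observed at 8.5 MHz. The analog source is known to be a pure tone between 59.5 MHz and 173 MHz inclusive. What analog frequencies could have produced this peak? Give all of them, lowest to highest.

81.5 MHz, 98.5 MHz, 126.5 MHz, 143.5 MHz, 171.5 MHz

Frequencies that alias to 8.5 MHz are k·fs ± 8.5 MHz for integer k ≥ 0.
k=0: 8.5 MHz.
k=1: 36.5 MHz, 53.5 MHz.
k=2: 81.5 MHz, 98.5 MHz.
k=3: 126.5 MHz, 143.5 MHz.
k=4: 171.5 MHz, 188.5 MHz.
k=5: 216.5 MHz, 233.5 MHz.
Within [59.5 MHz, 173 MHz]: 81.5 MHz, 98.5 MHz, 126.5 MHz, 143.5 MHz, 171.5 MHz.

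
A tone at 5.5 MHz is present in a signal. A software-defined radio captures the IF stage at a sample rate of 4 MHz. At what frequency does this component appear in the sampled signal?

1.5 MHz

5.5 MHz mod fs = 1.5 MHz.
1.5 MHz ≤ fs/2 = 2 MHz, appears at 1.5 MHz.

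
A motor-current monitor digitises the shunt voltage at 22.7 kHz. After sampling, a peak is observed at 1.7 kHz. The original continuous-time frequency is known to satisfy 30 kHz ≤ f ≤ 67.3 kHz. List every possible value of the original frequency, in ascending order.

Frequencies that alias to 1.7 kHz are k·fs ± 1.7 kHz for integer k ≥ 0.
k=0: 1.7 kHz.
k=1: 21 kHz, 24.4 kHz.
k=2: 43.7 kHz, 47.1 kHz.
k=3: 66.4 kHz, 69.8 kHz.
k=4: 89.1 kHz, 92.5 kHz.
Within [30 kHz, 67.3 kHz]: 43.7 kHz, 47.1 kHz, 66.4 kHz.

43.7 kHz, 47.1 kHz, 66.4 kHz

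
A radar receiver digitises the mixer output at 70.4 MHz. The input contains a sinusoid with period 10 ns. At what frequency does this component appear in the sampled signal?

29.6 MHz

T = 10 ns → f = 1/T = 100 MHz.
100 MHz mod fs = 29.6 MHz.
29.6 MHz ≤ fs/2 = 35.2 MHz, appears at 29.6 MHz.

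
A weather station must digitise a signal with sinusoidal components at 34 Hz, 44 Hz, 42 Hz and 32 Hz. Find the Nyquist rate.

88 Hz

Highest-frequency component: 44 Hz.
Nyquist rate = 2 × 44 Hz = 88 Hz.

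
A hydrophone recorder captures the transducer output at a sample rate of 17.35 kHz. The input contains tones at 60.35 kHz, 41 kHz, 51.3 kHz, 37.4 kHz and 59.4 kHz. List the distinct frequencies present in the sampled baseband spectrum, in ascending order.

0.75 kHz, 2.7 kHz, 6.3 kHz, 7.35 kHz, 8.3 kHz

fs/2 = 8.675 kHz.
60.35 kHz mod fs = 8.3 kHz.
8.3 kHz ≤ fs/2 = 8.675 kHz, appears at 8.3 kHz.
41 kHz mod fs = 6.3 kHz.
6.3 kHz ≤ fs/2 = 8.675 kHz, appears at 6.3 kHz.
51.3 kHz mod fs = 16.6 kHz.
16.6 kHz > fs/2 = 8.675 kHz, folds to fs − 16.6 kHz = 0.75 kHz.
37.4 kHz mod fs = 2.7 kHz.
2.7 kHz ≤ fs/2 = 8.675 kHz, appears at 2.7 kHz.
59.4 kHz mod fs = 7.35 kHz.
7.35 kHz ≤ fs/2 = 8.675 kHz, appears at 7.35 kHz.
Distinct values: {0.75 kHz, 2.7 kHz, 6.3 kHz, 7.35 kHz, 8.3 kHz}.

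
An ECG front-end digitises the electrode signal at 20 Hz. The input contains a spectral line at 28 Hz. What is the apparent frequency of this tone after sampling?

8 Hz

28 Hz mod fs = 8 Hz.
8 Hz ≤ fs/2 = 10 Hz, appears at 8 Hz.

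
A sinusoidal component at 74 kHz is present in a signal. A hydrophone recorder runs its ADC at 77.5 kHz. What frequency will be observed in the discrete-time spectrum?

74 kHz > fs/2 = 38.75 kHz, folds to fs − 74 kHz = 3.5 kHz.

3.5 kHz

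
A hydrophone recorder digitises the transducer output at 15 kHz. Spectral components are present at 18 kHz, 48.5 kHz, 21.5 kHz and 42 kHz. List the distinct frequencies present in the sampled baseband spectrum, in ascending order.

fs/2 = 7.5 kHz.
18 kHz mod fs = 3 kHz.
3 kHz ≤ fs/2 = 7.5 kHz, appears at 3 kHz.
48.5 kHz mod fs = 3.5 kHz.
3.5 kHz ≤ fs/2 = 7.5 kHz, appears at 3.5 kHz.
21.5 kHz mod fs = 6.5 kHz.
6.5 kHz ≤ fs/2 = 7.5 kHz, appears at 6.5 kHz.
42 kHz mod fs = 12 kHz.
12 kHz > fs/2 = 7.5 kHz, folds to fs − 12 kHz = 3 kHz.
Distinct values: {3 kHz, 3.5 kHz, 6.5 kHz}.

3 kHz, 3.5 kHz, 6.5 kHz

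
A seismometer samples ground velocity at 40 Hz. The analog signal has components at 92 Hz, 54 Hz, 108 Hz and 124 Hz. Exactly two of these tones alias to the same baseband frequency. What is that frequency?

12 Hz

fs/2 = 20 Hz.
92 Hz mod fs = 12 Hz.
12 Hz ≤ fs/2 = 20 Hz, appears at 12 Hz.
54 Hz mod fs = 14 Hz.
14 Hz ≤ fs/2 = 20 Hz, appears at 14 Hz.
108 Hz mod fs = 28 Hz.
28 Hz > fs/2 = 20 Hz, folds to fs − 28 Hz = 12 Hz.
124 Hz mod fs = 4 Hz.
4 Hz ≤ fs/2 = 20 Hz, appears at 4 Hz.
92 Hz and 108 Hz both map to 12 Hz.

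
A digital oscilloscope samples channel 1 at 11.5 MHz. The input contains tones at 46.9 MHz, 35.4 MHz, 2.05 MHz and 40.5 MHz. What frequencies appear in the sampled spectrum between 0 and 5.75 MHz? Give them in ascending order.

0.9 MHz, 2.05 MHz, 5.5 MHz

fs/2 = 5.75 MHz.
46.9 MHz mod fs = 0.9 MHz.
0.9 MHz ≤ fs/2 = 5.75 MHz, appears at 0.9 MHz.
35.4 MHz mod fs = 0.9 MHz.
0.9 MHz ≤ fs/2 = 5.75 MHz, appears at 0.9 MHz.
2.05 MHz ≤ fs/2 = 5.75 MHz, passes unchanged.
40.5 MHz mod fs = 6 MHz.
6 MHz > fs/2 = 5.75 MHz, folds to fs − 6 MHz = 5.5 MHz.
Distinct values: {0.9 MHz, 2.05 MHz, 5.5 MHz}.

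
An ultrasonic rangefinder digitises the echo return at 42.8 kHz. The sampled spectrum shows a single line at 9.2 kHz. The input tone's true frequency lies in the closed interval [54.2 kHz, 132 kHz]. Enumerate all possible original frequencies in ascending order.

76.4 kHz, 94.8 kHz, 119.2 kHz

Frequencies that alias to 9.2 kHz are k·fs ± 9.2 kHz for integer k ≥ 0.
k=0: 9.2 kHz.
k=1: 33.6 kHz, 52 kHz.
k=2: 76.4 kHz, 94.8 kHz.
k=3: 119.2 kHz, 137.6 kHz.
k=4: 162 kHz, 180.4 kHz.
Within [54.2 kHz, 132 kHz]: 76.4 kHz, 94.8 kHz, 119.2 kHz.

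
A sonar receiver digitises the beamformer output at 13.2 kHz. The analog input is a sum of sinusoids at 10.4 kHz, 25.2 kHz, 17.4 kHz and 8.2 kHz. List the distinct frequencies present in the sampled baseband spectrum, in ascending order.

1.2 kHz, 2.8 kHz, 4.2 kHz, 5 kHz

fs/2 = 6.6 kHz.
10.4 kHz > fs/2 = 6.6 kHz, folds to fs − 10.4 kHz = 2.8 kHz.
25.2 kHz mod fs = 12 kHz.
12 kHz > fs/2 = 6.6 kHz, folds to fs − 12 kHz = 1.2 kHz.
17.4 kHz mod fs = 4.2 kHz.
4.2 kHz ≤ fs/2 = 6.6 kHz, appears at 4.2 kHz.
8.2 kHz > fs/2 = 6.6 kHz, folds to fs − 8.2 kHz = 5 kHz.
Distinct values: {1.2 kHz, 2.8 kHz, 4.2 kHz, 5 kHz}.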